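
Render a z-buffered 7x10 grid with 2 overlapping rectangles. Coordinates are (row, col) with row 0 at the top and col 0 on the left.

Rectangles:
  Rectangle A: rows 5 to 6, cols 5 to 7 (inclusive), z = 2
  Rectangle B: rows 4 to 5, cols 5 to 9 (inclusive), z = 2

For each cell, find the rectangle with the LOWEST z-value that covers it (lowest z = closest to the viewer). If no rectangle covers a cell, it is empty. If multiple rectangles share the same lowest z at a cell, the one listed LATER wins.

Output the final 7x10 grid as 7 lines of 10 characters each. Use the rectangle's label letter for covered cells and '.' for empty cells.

..........
..........
..........
..........
.....BBBBB
.....BBBBB
.....AAA..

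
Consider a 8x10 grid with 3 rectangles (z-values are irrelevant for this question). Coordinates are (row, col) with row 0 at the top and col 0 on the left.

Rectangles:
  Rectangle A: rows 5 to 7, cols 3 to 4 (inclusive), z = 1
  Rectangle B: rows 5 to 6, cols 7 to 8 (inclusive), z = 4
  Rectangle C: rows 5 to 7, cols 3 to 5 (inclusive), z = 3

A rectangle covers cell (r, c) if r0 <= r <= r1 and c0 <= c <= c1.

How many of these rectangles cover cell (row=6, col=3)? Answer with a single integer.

Check cell (6,3):
  A: rows 5-7 cols 3-4 -> covers
  B: rows 5-6 cols 7-8 -> outside (col miss)
  C: rows 5-7 cols 3-5 -> covers
Count covering = 2

Answer: 2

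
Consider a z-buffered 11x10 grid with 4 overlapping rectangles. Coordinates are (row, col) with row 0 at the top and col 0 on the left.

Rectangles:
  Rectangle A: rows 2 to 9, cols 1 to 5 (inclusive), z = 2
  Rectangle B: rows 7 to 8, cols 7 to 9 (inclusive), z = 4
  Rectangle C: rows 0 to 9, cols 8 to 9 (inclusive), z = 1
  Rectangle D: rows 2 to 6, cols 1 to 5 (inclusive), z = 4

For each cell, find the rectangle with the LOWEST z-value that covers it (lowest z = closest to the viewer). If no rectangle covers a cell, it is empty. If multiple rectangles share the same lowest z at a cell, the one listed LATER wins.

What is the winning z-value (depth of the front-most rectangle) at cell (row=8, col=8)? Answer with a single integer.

Answer: 1

Derivation:
Check cell (8,8):
  A: rows 2-9 cols 1-5 -> outside (col miss)
  B: rows 7-8 cols 7-9 z=4 -> covers; best now B (z=4)
  C: rows 0-9 cols 8-9 z=1 -> covers; best now C (z=1)
  D: rows 2-6 cols 1-5 -> outside (row miss)
Winner: C at z=1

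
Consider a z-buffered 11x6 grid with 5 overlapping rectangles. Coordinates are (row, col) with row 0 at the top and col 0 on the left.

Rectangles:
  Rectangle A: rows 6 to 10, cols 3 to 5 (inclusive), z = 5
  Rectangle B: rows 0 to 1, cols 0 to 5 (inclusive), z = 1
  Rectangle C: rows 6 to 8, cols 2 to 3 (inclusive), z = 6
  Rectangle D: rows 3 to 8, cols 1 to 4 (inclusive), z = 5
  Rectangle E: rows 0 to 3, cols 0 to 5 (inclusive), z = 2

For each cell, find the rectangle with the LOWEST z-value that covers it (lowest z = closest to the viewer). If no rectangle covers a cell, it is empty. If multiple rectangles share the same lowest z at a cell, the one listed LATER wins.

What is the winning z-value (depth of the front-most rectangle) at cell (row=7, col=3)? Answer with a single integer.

Answer: 5

Derivation:
Check cell (7,3):
  A: rows 6-10 cols 3-5 z=5 -> covers; best now A (z=5)
  B: rows 0-1 cols 0-5 -> outside (row miss)
  C: rows 6-8 cols 2-3 z=6 -> covers; best now A (z=5)
  D: rows 3-8 cols 1-4 z=5 -> covers; best now D (z=5)
  E: rows 0-3 cols 0-5 -> outside (row miss)
Winner: D at z=5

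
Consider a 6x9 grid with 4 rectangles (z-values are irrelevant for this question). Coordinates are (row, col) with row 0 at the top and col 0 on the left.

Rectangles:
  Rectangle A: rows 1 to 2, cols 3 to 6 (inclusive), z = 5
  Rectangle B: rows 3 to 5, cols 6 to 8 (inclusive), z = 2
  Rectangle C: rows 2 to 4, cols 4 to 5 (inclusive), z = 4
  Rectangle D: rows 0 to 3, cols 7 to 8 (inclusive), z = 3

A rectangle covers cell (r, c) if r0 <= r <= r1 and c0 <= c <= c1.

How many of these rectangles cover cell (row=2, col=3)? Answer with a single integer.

Answer: 1

Derivation:
Check cell (2,3):
  A: rows 1-2 cols 3-6 -> covers
  B: rows 3-5 cols 6-8 -> outside (row miss)
  C: rows 2-4 cols 4-5 -> outside (col miss)
  D: rows 0-3 cols 7-8 -> outside (col miss)
Count covering = 1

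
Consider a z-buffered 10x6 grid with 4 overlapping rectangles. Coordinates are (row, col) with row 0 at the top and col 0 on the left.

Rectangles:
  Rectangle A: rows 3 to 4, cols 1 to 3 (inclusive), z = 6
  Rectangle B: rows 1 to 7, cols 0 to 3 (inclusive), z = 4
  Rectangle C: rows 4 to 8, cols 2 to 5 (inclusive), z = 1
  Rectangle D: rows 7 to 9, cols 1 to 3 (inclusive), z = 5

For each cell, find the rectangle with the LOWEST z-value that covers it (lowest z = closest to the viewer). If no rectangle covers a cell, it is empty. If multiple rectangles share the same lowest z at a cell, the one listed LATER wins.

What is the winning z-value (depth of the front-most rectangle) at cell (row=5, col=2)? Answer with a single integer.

Check cell (5,2):
  A: rows 3-4 cols 1-3 -> outside (row miss)
  B: rows 1-7 cols 0-3 z=4 -> covers; best now B (z=4)
  C: rows 4-8 cols 2-5 z=1 -> covers; best now C (z=1)
  D: rows 7-9 cols 1-3 -> outside (row miss)
Winner: C at z=1

Answer: 1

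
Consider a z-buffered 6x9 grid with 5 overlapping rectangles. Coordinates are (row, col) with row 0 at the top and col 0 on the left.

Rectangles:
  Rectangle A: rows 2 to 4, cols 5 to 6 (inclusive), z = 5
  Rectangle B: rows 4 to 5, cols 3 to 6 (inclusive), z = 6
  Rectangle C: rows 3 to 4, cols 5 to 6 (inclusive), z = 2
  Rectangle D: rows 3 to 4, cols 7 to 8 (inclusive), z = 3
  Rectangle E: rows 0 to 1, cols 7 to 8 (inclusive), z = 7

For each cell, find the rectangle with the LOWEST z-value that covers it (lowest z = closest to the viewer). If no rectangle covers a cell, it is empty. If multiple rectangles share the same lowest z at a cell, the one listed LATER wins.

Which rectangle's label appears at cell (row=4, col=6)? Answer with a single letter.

Check cell (4,6):
  A: rows 2-4 cols 5-6 z=5 -> covers; best now A (z=5)
  B: rows 4-5 cols 3-6 z=6 -> covers; best now A (z=5)
  C: rows 3-4 cols 5-6 z=2 -> covers; best now C (z=2)
  D: rows 3-4 cols 7-8 -> outside (col miss)
  E: rows 0-1 cols 7-8 -> outside (row miss)
Winner: C at z=2

Answer: C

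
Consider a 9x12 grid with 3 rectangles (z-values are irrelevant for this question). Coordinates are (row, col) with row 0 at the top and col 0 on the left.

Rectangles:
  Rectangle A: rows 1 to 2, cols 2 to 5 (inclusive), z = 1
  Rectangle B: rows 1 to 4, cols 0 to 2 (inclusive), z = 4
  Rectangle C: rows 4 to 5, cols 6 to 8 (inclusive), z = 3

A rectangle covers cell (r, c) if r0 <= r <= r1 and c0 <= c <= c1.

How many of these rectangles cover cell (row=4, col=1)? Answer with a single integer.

Answer: 1

Derivation:
Check cell (4,1):
  A: rows 1-2 cols 2-5 -> outside (row miss)
  B: rows 1-4 cols 0-2 -> covers
  C: rows 4-5 cols 6-8 -> outside (col miss)
Count covering = 1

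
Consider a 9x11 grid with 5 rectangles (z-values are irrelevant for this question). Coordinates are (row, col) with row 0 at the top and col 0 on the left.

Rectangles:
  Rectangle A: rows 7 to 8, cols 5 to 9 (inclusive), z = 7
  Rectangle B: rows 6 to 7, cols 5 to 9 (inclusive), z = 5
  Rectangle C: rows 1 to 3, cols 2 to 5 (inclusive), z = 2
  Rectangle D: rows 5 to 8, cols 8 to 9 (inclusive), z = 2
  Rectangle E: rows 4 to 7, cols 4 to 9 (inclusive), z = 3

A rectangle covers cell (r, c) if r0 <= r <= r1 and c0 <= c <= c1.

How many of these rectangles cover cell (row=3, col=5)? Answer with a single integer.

Check cell (3,5):
  A: rows 7-8 cols 5-9 -> outside (row miss)
  B: rows 6-7 cols 5-9 -> outside (row miss)
  C: rows 1-3 cols 2-5 -> covers
  D: rows 5-8 cols 8-9 -> outside (row miss)
  E: rows 4-7 cols 4-9 -> outside (row miss)
Count covering = 1

Answer: 1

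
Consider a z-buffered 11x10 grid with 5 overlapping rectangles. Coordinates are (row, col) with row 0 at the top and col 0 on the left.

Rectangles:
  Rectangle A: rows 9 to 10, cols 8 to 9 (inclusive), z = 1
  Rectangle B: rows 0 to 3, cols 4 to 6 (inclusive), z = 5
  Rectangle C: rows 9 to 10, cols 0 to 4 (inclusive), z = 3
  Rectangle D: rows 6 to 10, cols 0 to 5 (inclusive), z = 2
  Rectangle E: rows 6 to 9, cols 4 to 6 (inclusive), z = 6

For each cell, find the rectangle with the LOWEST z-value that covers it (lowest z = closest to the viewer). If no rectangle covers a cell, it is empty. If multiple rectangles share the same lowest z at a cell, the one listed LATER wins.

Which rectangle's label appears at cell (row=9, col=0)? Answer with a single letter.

Answer: D

Derivation:
Check cell (9,0):
  A: rows 9-10 cols 8-9 -> outside (col miss)
  B: rows 0-3 cols 4-6 -> outside (row miss)
  C: rows 9-10 cols 0-4 z=3 -> covers; best now C (z=3)
  D: rows 6-10 cols 0-5 z=2 -> covers; best now D (z=2)
  E: rows 6-9 cols 4-6 -> outside (col miss)
Winner: D at z=2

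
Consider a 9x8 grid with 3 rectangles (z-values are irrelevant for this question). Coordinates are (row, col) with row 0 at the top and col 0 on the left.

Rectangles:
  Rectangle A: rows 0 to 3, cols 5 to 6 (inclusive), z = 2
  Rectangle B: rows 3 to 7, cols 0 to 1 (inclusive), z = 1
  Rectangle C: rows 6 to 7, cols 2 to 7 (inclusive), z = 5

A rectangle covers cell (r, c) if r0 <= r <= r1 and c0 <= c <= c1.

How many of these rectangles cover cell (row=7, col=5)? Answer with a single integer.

Check cell (7,5):
  A: rows 0-3 cols 5-6 -> outside (row miss)
  B: rows 3-7 cols 0-1 -> outside (col miss)
  C: rows 6-7 cols 2-7 -> covers
Count covering = 1

Answer: 1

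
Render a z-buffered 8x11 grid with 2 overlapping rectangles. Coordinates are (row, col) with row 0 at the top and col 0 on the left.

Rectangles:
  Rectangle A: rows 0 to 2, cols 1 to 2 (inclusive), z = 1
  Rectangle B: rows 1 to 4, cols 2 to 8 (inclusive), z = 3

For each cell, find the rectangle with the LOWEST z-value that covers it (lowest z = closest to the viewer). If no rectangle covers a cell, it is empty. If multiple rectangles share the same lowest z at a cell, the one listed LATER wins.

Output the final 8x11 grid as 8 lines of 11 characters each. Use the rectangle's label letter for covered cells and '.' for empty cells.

.AA........
.AABBBBBB..
.AABBBBBB..
..BBBBBBB..
..BBBBBBB..
...........
...........
...........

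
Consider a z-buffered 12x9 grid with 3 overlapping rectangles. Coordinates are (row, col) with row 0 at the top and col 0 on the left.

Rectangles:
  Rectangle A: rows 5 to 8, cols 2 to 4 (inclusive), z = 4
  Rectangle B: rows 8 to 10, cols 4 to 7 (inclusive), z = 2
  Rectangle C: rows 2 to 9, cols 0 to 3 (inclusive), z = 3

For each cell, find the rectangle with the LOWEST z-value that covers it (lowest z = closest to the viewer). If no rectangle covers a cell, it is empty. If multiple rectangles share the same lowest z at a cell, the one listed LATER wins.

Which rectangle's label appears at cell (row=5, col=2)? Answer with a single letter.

Check cell (5,2):
  A: rows 5-8 cols 2-4 z=4 -> covers; best now A (z=4)
  B: rows 8-10 cols 4-7 -> outside (row miss)
  C: rows 2-9 cols 0-3 z=3 -> covers; best now C (z=3)
Winner: C at z=3

Answer: C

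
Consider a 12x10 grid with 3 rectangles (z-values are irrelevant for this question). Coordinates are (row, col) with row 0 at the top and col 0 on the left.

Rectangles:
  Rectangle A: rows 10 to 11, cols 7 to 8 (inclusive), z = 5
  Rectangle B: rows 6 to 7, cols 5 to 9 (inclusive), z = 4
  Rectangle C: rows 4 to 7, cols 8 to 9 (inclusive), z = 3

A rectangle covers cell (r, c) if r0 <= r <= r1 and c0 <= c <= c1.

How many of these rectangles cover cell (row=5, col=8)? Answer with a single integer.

Check cell (5,8):
  A: rows 10-11 cols 7-8 -> outside (row miss)
  B: rows 6-7 cols 5-9 -> outside (row miss)
  C: rows 4-7 cols 8-9 -> covers
Count covering = 1

Answer: 1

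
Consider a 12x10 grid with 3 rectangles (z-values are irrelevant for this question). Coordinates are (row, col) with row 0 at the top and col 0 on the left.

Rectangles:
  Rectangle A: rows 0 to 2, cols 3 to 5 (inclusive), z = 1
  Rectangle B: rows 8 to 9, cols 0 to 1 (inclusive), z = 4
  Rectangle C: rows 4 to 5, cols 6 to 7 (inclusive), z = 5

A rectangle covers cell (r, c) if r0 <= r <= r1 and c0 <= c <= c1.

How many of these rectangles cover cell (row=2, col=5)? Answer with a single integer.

Answer: 1

Derivation:
Check cell (2,5):
  A: rows 0-2 cols 3-5 -> covers
  B: rows 8-9 cols 0-1 -> outside (row miss)
  C: rows 4-5 cols 6-7 -> outside (row miss)
Count covering = 1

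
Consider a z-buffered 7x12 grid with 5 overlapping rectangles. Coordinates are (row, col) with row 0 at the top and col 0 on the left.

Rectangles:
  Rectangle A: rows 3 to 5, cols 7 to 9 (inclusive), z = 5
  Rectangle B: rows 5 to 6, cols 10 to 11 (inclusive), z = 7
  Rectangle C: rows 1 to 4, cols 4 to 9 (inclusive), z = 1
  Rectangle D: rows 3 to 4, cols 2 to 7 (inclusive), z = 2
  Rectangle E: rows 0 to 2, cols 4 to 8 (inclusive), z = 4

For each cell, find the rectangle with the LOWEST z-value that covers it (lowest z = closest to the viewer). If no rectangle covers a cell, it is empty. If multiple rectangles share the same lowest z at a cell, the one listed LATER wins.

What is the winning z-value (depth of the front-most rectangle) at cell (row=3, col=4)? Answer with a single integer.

Answer: 1

Derivation:
Check cell (3,4):
  A: rows 3-5 cols 7-9 -> outside (col miss)
  B: rows 5-6 cols 10-11 -> outside (row miss)
  C: rows 1-4 cols 4-9 z=1 -> covers; best now C (z=1)
  D: rows 3-4 cols 2-7 z=2 -> covers; best now C (z=1)
  E: rows 0-2 cols 4-8 -> outside (row miss)
Winner: C at z=1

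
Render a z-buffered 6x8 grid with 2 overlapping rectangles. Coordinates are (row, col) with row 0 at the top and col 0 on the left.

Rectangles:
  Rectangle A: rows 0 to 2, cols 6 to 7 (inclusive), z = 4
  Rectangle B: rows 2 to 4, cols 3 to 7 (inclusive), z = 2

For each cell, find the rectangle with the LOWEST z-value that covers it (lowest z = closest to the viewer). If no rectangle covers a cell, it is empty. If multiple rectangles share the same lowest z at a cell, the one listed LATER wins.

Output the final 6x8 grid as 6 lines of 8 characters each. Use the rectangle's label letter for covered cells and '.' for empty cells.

......AA
......AA
...BBBBB
...BBBBB
...BBBBB
........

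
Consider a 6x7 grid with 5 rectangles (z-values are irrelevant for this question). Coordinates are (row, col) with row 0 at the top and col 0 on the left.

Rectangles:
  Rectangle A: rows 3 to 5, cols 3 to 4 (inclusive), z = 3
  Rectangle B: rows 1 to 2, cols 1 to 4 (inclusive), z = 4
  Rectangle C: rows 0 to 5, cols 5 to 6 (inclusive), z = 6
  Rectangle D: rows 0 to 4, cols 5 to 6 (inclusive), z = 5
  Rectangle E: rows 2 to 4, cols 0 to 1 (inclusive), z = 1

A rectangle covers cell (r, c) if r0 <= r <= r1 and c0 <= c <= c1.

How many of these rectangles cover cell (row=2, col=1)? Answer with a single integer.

Check cell (2,1):
  A: rows 3-5 cols 3-4 -> outside (row miss)
  B: rows 1-2 cols 1-4 -> covers
  C: rows 0-5 cols 5-6 -> outside (col miss)
  D: rows 0-4 cols 5-6 -> outside (col miss)
  E: rows 2-4 cols 0-1 -> covers
Count covering = 2

Answer: 2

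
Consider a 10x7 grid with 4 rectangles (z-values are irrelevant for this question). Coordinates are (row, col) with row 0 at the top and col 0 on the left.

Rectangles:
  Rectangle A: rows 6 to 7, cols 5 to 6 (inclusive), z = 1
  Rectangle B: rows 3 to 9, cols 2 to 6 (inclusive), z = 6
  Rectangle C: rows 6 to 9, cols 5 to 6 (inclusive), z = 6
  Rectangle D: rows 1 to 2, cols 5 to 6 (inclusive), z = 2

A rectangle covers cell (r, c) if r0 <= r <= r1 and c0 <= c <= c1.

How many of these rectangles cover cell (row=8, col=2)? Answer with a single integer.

Check cell (8,2):
  A: rows 6-7 cols 5-6 -> outside (row miss)
  B: rows 3-9 cols 2-6 -> covers
  C: rows 6-9 cols 5-6 -> outside (col miss)
  D: rows 1-2 cols 5-6 -> outside (row miss)
Count covering = 1

Answer: 1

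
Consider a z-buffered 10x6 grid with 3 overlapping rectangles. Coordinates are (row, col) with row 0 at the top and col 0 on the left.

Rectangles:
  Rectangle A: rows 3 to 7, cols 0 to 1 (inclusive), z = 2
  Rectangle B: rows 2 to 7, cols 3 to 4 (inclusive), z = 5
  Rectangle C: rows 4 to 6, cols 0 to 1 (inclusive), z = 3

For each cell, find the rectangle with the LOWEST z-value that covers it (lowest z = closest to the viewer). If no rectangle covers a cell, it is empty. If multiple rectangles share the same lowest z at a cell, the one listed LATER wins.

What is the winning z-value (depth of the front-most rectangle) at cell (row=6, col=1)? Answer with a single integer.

Answer: 2

Derivation:
Check cell (6,1):
  A: rows 3-7 cols 0-1 z=2 -> covers; best now A (z=2)
  B: rows 2-7 cols 3-4 -> outside (col miss)
  C: rows 4-6 cols 0-1 z=3 -> covers; best now A (z=2)
Winner: A at z=2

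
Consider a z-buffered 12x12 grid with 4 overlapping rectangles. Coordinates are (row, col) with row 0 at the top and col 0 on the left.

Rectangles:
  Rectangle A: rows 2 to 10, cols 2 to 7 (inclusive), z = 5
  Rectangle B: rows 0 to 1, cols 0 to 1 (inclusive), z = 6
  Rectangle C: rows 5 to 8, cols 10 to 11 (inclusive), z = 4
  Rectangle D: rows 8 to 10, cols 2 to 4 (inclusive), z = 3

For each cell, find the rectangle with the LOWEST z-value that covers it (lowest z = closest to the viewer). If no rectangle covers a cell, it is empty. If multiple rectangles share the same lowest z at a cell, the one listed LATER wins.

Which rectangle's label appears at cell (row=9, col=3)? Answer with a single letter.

Check cell (9,3):
  A: rows 2-10 cols 2-7 z=5 -> covers; best now A (z=5)
  B: rows 0-1 cols 0-1 -> outside (row miss)
  C: rows 5-8 cols 10-11 -> outside (row miss)
  D: rows 8-10 cols 2-4 z=3 -> covers; best now D (z=3)
Winner: D at z=3

Answer: D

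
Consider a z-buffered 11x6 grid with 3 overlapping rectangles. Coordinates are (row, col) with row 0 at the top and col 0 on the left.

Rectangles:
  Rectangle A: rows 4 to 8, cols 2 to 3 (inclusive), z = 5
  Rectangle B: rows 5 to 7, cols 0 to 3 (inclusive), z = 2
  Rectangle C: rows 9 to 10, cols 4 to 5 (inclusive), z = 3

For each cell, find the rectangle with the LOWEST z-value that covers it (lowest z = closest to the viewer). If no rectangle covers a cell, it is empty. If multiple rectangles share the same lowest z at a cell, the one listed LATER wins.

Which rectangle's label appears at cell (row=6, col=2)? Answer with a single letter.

Check cell (6,2):
  A: rows 4-8 cols 2-3 z=5 -> covers; best now A (z=5)
  B: rows 5-7 cols 0-3 z=2 -> covers; best now B (z=2)
  C: rows 9-10 cols 4-5 -> outside (row miss)
Winner: B at z=2

Answer: B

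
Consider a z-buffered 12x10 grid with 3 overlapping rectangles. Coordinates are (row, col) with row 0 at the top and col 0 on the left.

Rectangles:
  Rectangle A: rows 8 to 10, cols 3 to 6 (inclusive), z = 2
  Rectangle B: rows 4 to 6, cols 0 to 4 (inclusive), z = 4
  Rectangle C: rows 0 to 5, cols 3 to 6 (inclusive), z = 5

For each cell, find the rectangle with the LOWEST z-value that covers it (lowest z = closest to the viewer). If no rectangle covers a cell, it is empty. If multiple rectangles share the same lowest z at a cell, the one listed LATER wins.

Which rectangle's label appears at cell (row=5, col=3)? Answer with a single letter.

Check cell (5,3):
  A: rows 8-10 cols 3-6 -> outside (row miss)
  B: rows 4-6 cols 0-4 z=4 -> covers; best now B (z=4)
  C: rows 0-5 cols 3-6 z=5 -> covers; best now B (z=4)
Winner: B at z=4

Answer: B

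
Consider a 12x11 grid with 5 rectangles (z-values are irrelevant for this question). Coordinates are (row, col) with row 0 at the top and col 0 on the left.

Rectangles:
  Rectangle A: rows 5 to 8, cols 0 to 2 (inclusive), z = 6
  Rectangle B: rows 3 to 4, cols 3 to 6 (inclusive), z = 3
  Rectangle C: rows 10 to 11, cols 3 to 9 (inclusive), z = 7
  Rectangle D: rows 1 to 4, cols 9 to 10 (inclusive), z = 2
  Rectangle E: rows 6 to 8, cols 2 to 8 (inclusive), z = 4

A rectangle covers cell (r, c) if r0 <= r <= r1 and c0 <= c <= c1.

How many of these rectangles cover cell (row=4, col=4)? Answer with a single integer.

Check cell (4,4):
  A: rows 5-8 cols 0-2 -> outside (row miss)
  B: rows 3-4 cols 3-6 -> covers
  C: rows 10-11 cols 3-9 -> outside (row miss)
  D: rows 1-4 cols 9-10 -> outside (col miss)
  E: rows 6-8 cols 2-8 -> outside (row miss)
Count covering = 1

Answer: 1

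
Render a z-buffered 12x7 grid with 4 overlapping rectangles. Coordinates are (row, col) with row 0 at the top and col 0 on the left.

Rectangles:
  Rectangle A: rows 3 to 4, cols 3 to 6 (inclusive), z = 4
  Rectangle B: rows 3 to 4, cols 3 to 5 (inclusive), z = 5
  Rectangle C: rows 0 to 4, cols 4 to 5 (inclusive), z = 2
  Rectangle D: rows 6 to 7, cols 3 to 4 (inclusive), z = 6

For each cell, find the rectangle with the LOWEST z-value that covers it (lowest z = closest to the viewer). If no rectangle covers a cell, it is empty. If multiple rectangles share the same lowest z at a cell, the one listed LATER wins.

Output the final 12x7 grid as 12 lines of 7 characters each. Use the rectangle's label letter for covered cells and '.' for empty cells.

....CC.
....CC.
....CC.
...ACCA
...ACCA
.......
...DD..
...DD..
.......
.......
.......
.......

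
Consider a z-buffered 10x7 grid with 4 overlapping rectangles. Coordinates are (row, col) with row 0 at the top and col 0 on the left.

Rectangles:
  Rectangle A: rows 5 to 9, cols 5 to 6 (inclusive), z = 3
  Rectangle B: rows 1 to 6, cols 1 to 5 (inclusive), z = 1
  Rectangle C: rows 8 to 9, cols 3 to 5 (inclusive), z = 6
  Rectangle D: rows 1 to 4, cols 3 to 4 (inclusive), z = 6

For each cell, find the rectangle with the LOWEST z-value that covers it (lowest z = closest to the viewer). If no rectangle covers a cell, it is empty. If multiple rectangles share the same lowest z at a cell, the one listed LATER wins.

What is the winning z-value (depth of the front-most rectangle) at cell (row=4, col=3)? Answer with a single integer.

Check cell (4,3):
  A: rows 5-9 cols 5-6 -> outside (row miss)
  B: rows 1-6 cols 1-5 z=1 -> covers; best now B (z=1)
  C: rows 8-9 cols 3-5 -> outside (row miss)
  D: rows 1-4 cols 3-4 z=6 -> covers; best now B (z=1)
Winner: B at z=1

Answer: 1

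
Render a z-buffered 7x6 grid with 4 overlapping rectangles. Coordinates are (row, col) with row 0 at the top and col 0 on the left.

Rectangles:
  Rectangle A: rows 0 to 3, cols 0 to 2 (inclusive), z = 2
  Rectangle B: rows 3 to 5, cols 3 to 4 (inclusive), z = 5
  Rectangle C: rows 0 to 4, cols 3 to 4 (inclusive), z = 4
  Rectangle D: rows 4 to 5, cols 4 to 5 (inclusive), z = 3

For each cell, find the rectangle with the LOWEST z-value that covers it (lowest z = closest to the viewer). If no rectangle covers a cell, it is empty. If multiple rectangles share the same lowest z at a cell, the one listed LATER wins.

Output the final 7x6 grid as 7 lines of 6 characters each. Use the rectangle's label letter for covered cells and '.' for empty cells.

AAACC.
AAACC.
AAACC.
AAACC.
...CDD
...BDD
......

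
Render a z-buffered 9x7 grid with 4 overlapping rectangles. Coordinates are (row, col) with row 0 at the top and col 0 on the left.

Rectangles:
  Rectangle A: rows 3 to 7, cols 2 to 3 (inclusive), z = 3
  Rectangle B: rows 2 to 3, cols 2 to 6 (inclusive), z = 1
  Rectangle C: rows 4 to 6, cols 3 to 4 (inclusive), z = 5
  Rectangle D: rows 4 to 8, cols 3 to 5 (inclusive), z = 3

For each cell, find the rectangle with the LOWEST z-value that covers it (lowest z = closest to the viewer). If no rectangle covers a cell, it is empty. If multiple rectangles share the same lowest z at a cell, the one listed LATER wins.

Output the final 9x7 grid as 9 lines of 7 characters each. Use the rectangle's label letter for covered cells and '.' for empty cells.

.......
.......
..BBBBB
..BBBBB
..ADDD.
..ADDD.
..ADDD.
..ADDD.
...DDD.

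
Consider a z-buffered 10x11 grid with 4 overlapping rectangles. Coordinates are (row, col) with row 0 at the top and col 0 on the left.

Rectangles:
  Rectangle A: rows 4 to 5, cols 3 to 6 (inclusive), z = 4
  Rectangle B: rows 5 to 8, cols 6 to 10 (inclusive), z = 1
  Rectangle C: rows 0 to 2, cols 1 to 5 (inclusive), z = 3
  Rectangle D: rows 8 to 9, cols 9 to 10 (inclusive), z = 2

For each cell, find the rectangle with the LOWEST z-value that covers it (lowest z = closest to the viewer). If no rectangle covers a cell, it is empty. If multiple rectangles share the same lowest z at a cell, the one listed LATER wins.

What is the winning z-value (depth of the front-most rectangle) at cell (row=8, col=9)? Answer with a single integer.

Check cell (8,9):
  A: rows 4-5 cols 3-6 -> outside (row miss)
  B: rows 5-8 cols 6-10 z=1 -> covers; best now B (z=1)
  C: rows 0-2 cols 1-5 -> outside (row miss)
  D: rows 8-9 cols 9-10 z=2 -> covers; best now B (z=1)
Winner: B at z=1

Answer: 1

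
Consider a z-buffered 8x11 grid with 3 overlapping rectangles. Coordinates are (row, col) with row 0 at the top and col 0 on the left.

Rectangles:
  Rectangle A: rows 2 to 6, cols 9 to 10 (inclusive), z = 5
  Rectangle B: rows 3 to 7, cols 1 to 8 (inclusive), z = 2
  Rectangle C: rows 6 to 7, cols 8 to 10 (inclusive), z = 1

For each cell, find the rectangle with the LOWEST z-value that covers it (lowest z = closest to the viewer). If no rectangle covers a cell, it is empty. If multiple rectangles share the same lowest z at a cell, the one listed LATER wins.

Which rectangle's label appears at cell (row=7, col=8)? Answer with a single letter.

Answer: C

Derivation:
Check cell (7,8):
  A: rows 2-6 cols 9-10 -> outside (row miss)
  B: rows 3-7 cols 1-8 z=2 -> covers; best now B (z=2)
  C: rows 6-7 cols 8-10 z=1 -> covers; best now C (z=1)
Winner: C at z=1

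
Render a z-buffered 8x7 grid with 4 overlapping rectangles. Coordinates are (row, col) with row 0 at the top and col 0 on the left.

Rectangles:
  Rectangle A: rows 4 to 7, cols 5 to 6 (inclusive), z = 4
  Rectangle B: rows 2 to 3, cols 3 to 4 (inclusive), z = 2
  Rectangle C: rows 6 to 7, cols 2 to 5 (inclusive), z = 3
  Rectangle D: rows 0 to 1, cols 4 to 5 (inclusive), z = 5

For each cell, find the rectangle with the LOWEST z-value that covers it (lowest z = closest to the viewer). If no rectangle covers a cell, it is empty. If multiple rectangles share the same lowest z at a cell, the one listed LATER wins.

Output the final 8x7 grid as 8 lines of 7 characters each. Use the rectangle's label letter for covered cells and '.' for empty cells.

....DD.
....DD.
...BB..
...BB..
.....AA
.....AA
..CCCCA
..CCCCA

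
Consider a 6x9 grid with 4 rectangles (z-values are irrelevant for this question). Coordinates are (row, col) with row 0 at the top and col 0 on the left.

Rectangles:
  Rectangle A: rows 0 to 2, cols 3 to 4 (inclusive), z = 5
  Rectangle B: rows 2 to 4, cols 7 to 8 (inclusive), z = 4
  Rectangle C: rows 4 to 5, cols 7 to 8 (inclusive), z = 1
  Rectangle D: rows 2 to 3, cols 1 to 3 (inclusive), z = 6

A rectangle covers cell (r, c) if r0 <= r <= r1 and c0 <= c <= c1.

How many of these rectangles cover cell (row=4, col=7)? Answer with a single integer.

Answer: 2

Derivation:
Check cell (4,7):
  A: rows 0-2 cols 3-4 -> outside (row miss)
  B: rows 2-4 cols 7-8 -> covers
  C: rows 4-5 cols 7-8 -> covers
  D: rows 2-3 cols 1-3 -> outside (row miss)
Count covering = 2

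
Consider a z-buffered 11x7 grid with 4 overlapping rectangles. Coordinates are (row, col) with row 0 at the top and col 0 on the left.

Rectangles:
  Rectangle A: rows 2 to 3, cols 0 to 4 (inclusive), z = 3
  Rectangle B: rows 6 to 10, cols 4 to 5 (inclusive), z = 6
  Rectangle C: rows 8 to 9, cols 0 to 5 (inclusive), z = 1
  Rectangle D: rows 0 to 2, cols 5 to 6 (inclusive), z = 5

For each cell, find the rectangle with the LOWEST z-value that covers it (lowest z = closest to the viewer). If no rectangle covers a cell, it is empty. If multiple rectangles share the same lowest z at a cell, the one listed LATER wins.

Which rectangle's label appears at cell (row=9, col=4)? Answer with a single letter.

Check cell (9,4):
  A: rows 2-3 cols 0-4 -> outside (row miss)
  B: rows 6-10 cols 4-5 z=6 -> covers; best now B (z=6)
  C: rows 8-9 cols 0-5 z=1 -> covers; best now C (z=1)
  D: rows 0-2 cols 5-6 -> outside (row miss)
Winner: C at z=1

Answer: C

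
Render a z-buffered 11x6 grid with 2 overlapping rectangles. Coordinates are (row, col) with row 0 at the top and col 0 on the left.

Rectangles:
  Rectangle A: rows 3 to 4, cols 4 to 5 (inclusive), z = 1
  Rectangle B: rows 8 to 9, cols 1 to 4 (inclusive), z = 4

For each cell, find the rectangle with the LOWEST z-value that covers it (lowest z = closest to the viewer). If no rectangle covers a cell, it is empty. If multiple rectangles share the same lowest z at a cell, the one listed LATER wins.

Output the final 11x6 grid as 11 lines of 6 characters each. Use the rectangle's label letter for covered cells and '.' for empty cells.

......
......
......
....AA
....AA
......
......
......
.BBBB.
.BBBB.
......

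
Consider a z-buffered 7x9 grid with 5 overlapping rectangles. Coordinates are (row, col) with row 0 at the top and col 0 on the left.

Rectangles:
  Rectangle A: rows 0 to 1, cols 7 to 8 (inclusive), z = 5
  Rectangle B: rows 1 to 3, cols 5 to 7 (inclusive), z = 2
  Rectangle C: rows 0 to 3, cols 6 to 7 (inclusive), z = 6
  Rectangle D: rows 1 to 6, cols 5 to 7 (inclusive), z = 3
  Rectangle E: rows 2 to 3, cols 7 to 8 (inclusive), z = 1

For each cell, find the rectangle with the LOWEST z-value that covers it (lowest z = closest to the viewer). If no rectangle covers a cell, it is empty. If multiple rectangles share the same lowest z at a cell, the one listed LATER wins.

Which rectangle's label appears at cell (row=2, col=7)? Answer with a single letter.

Check cell (2,7):
  A: rows 0-1 cols 7-8 -> outside (row miss)
  B: rows 1-3 cols 5-7 z=2 -> covers; best now B (z=2)
  C: rows 0-3 cols 6-7 z=6 -> covers; best now B (z=2)
  D: rows 1-6 cols 5-7 z=3 -> covers; best now B (z=2)
  E: rows 2-3 cols 7-8 z=1 -> covers; best now E (z=1)
Winner: E at z=1

Answer: E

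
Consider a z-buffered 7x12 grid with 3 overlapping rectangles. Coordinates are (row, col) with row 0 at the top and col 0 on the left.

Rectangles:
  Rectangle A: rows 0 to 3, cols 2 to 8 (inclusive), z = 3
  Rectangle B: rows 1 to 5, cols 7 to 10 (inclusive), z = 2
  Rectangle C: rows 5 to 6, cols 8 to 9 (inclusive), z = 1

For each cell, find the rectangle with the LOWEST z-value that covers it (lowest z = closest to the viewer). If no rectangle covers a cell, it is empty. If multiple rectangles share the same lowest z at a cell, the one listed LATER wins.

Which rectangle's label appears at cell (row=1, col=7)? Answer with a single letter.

Answer: B

Derivation:
Check cell (1,7):
  A: rows 0-3 cols 2-8 z=3 -> covers; best now A (z=3)
  B: rows 1-5 cols 7-10 z=2 -> covers; best now B (z=2)
  C: rows 5-6 cols 8-9 -> outside (row miss)
Winner: B at z=2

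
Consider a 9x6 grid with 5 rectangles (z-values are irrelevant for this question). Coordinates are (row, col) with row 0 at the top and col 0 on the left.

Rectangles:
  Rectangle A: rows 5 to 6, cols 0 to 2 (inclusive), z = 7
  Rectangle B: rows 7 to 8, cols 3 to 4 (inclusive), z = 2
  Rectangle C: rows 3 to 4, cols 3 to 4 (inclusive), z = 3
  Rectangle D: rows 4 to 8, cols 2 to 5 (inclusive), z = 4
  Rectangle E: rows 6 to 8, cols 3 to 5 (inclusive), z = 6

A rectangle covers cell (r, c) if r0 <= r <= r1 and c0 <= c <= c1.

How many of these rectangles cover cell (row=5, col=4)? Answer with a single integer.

Answer: 1

Derivation:
Check cell (5,4):
  A: rows 5-6 cols 0-2 -> outside (col miss)
  B: rows 7-8 cols 3-4 -> outside (row miss)
  C: rows 3-4 cols 3-4 -> outside (row miss)
  D: rows 4-8 cols 2-5 -> covers
  E: rows 6-8 cols 3-5 -> outside (row miss)
Count covering = 1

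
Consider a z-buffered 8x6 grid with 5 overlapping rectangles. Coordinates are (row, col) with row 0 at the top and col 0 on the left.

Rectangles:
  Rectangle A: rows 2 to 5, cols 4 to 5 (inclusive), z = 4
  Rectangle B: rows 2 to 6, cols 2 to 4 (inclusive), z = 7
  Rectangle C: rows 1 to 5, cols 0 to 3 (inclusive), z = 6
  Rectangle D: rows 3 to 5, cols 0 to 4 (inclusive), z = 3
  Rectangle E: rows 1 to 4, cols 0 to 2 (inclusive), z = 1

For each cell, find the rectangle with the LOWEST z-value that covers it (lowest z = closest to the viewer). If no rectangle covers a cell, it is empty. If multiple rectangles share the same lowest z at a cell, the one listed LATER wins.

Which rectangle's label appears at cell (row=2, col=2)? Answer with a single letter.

Answer: E

Derivation:
Check cell (2,2):
  A: rows 2-5 cols 4-5 -> outside (col miss)
  B: rows 2-6 cols 2-4 z=7 -> covers; best now B (z=7)
  C: rows 1-5 cols 0-3 z=6 -> covers; best now C (z=6)
  D: rows 3-5 cols 0-4 -> outside (row miss)
  E: rows 1-4 cols 0-2 z=1 -> covers; best now E (z=1)
Winner: E at z=1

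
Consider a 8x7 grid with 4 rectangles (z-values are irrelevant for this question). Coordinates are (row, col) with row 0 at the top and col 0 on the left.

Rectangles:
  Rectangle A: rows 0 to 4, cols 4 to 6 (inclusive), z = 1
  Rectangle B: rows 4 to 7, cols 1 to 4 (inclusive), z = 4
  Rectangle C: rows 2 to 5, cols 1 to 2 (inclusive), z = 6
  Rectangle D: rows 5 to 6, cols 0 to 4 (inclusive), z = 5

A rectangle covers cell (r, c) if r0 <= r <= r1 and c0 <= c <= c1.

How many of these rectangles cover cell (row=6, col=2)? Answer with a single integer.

Check cell (6,2):
  A: rows 0-4 cols 4-6 -> outside (row miss)
  B: rows 4-7 cols 1-4 -> covers
  C: rows 2-5 cols 1-2 -> outside (row miss)
  D: rows 5-6 cols 0-4 -> covers
Count covering = 2

Answer: 2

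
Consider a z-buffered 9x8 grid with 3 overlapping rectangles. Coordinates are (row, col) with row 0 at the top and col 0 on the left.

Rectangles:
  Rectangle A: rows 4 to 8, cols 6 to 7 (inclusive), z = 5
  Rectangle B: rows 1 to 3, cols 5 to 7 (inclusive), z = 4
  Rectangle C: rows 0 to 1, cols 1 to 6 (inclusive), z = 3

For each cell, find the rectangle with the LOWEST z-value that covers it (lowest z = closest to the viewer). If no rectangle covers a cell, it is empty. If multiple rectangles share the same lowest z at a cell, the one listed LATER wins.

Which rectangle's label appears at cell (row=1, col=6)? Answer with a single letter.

Answer: C

Derivation:
Check cell (1,6):
  A: rows 4-8 cols 6-7 -> outside (row miss)
  B: rows 1-3 cols 5-7 z=4 -> covers; best now B (z=4)
  C: rows 0-1 cols 1-6 z=3 -> covers; best now C (z=3)
Winner: C at z=3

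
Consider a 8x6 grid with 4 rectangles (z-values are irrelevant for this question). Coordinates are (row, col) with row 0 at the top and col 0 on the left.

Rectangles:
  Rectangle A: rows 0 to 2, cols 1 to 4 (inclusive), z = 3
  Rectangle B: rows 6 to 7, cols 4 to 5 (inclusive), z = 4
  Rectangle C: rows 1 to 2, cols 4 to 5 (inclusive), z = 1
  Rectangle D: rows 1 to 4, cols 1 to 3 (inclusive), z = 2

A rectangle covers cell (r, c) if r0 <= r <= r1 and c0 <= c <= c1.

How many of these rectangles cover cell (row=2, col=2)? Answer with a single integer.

Check cell (2,2):
  A: rows 0-2 cols 1-4 -> covers
  B: rows 6-7 cols 4-5 -> outside (row miss)
  C: rows 1-2 cols 4-5 -> outside (col miss)
  D: rows 1-4 cols 1-3 -> covers
Count covering = 2

Answer: 2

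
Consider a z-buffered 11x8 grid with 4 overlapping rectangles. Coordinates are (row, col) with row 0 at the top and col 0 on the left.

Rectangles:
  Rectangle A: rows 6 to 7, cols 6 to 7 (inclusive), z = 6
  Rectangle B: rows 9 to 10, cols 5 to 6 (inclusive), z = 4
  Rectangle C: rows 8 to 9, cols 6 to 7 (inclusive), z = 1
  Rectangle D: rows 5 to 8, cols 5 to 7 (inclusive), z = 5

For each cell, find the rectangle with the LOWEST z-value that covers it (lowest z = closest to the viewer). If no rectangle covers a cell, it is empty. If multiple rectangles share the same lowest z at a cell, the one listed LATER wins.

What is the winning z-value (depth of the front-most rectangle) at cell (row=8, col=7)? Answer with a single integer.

Answer: 1

Derivation:
Check cell (8,7):
  A: rows 6-7 cols 6-7 -> outside (row miss)
  B: rows 9-10 cols 5-6 -> outside (row miss)
  C: rows 8-9 cols 6-7 z=1 -> covers; best now C (z=1)
  D: rows 5-8 cols 5-7 z=5 -> covers; best now C (z=1)
Winner: C at z=1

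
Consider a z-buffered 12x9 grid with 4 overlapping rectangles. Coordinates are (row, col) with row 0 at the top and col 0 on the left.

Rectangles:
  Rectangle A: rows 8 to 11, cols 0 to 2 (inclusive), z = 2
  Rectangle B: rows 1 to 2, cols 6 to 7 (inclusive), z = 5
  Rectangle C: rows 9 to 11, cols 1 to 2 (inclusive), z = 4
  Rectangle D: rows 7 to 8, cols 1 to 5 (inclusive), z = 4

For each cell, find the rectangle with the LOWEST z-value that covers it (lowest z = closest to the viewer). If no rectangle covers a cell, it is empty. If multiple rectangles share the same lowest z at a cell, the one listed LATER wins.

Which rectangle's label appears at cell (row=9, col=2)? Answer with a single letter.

Answer: A

Derivation:
Check cell (9,2):
  A: rows 8-11 cols 0-2 z=2 -> covers; best now A (z=2)
  B: rows 1-2 cols 6-7 -> outside (row miss)
  C: rows 9-11 cols 1-2 z=4 -> covers; best now A (z=2)
  D: rows 7-8 cols 1-5 -> outside (row miss)
Winner: A at z=2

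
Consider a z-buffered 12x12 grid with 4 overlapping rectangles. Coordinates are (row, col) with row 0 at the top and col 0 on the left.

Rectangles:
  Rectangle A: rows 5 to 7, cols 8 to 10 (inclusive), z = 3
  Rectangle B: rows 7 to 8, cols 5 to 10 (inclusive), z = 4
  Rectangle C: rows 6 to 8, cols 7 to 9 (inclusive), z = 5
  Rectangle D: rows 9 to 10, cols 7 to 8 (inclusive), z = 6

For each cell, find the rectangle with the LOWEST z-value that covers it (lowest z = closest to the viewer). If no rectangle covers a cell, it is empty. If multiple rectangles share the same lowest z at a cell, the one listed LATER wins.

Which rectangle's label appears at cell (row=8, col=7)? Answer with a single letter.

Answer: B

Derivation:
Check cell (8,7):
  A: rows 5-7 cols 8-10 -> outside (row miss)
  B: rows 7-8 cols 5-10 z=4 -> covers; best now B (z=4)
  C: rows 6-8 cols 7-9 z=5 -> covers; best now B (z=4)
  D: rows 9-10 cols 7-8 -> outside (row miss)
Winner: B at z=4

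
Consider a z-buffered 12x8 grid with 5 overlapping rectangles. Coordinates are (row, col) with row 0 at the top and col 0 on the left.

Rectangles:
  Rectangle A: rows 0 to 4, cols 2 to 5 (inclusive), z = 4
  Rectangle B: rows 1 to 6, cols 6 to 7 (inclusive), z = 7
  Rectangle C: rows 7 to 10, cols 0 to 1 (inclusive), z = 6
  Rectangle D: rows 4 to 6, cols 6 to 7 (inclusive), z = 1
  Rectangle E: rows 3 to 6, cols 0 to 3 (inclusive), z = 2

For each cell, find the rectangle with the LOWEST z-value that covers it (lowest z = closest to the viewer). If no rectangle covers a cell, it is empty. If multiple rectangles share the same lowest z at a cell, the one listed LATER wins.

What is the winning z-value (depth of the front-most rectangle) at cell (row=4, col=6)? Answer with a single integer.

Check cell (4,6):
  A: rows 0-4 cols 2-5 -> outside (col miss)
  B: rows 1-6 cols 6-7 z=7 -> covers; best now B (z=7)
  C: rows 7-10 cols 0-1 -> outside (row miss)
  D: rows 4-6 cols 6-7 z=1 -> covers; best now D (z=1)
  E: rows 3-6 cols 0-3 -> outside (col miss)
Winner: D at z=1

Answer: 1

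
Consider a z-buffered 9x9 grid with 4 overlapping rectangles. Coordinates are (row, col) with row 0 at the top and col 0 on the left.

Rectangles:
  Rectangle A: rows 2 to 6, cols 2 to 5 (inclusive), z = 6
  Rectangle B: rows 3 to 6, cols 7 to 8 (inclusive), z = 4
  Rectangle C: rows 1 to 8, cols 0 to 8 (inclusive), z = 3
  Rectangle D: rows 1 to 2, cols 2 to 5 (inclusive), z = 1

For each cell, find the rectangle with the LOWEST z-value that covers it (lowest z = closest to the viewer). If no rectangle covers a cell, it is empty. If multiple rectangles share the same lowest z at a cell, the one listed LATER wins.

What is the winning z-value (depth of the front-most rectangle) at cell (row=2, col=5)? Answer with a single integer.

Answer: 1

Derivation:
Check cell (2,5):
  A: rows 2-6 cols 2-5 z=6 -> covers; best now A (z=6)
  B: rows 3-6 cols 7-8 -> outside (row miss)
  C: rows 1-8 cols 0-8 z=3 -> covers; best now C (z=3)
  D: rows 1-2 cols 2-5 z=1 -> covers; best now D (z=1)
Winner: D at z=1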